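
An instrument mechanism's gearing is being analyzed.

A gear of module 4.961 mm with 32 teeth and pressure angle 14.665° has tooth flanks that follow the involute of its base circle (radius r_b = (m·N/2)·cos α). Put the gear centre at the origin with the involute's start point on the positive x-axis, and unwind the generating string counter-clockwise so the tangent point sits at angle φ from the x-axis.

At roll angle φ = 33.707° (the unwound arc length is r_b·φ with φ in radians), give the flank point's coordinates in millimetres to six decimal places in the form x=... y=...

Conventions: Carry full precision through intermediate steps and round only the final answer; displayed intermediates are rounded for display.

single-mesh involute tooth geometry (32T wheel at module 4.961)
pitch radius r_p = m·N/2 = 4.961·32/2 = 79.376000
base radius r_b = r_p·cos α = 79.376000·cos 14.665° = 76.790135
roll angle φ = 33.707° = 0.58829813 rad
x = r_b·(cos φ + φ·sin φ) = 88.950626
y = r_b·(sin φ − φ·cos φ) = 5.033508

x=88.950626 y=5.033508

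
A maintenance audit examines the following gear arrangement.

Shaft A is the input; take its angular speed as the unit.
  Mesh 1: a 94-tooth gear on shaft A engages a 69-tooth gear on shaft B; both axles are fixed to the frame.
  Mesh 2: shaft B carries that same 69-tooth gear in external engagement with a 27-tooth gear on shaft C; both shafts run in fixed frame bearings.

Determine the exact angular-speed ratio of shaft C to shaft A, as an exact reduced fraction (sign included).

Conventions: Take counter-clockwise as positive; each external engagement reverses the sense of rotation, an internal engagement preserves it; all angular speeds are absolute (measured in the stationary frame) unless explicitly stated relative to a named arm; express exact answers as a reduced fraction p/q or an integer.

class = fixed-axis compound train [2 meshes; 2 ratios multiply, 2 sense flips]
mesh 1 [94T→69T]: running ratio 94/69, sense −
mesh 2 [69T→27T]: running ratio 94/27, sense +
ω_out/ω_in = 94/27

94/27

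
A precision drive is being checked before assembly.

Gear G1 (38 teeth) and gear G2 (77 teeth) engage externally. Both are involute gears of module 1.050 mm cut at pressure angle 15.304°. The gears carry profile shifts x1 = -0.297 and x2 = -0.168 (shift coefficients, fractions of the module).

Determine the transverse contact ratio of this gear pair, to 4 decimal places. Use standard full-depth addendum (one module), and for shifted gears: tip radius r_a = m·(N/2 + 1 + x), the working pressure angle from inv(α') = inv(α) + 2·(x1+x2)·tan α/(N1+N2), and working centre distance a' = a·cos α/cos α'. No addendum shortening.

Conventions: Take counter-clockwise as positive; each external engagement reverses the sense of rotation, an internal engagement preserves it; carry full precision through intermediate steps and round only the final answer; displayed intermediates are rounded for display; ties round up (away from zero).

2.3167

single-mesh involute tooth geometry (38T engaging 77T at module 1.050)
base radii: r_b1 = 19.242553, r_b2 = 38.991489
tip radii: r_a1 = 20.688150, r_a2 = 41.298600
inv(α') = inv(15.304°) + 2·(-0.297-0.168)·tan α/(38+77) = 0.00432595  ⇒  α' = 13.36605°
a' = a·cos α / cos α' = 60.3750·cos 15.304°/cos 13.36605° = 59.855343
action lengths: √(r_a1²−r_b1²) = 7.597612, √(r_a2²−r_b2²) = 13.610223
base pitch p_b = π·m·cos α = 3.181698
CR = (7.597612 + 13.610223 − 59.855343·sin 13.36605°)/3.181698 = 2.316683
contact ratio ≈ 2.3167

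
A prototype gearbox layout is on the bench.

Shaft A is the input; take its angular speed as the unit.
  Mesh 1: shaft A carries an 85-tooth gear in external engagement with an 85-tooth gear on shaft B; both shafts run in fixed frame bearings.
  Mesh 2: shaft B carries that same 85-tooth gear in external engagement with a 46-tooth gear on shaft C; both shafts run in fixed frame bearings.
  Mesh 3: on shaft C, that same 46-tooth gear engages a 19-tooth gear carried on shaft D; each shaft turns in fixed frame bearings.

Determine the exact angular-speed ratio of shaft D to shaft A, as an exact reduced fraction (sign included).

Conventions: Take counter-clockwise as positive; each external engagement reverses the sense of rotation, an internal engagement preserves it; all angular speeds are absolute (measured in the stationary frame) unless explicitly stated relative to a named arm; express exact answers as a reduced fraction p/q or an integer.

-85/19

class = fixed-axis compound train [3 meshes; 3 ratios multiply, 3 sense flips]
mesh 1 [85T→85T]: running ratio 1, sense −
mesh 2 [85T→46T]: running ratio 85/46, sense +
mesh 3 [46T→19T]: running ratio 85/19, sense −
ω_out/ω_in = -85/19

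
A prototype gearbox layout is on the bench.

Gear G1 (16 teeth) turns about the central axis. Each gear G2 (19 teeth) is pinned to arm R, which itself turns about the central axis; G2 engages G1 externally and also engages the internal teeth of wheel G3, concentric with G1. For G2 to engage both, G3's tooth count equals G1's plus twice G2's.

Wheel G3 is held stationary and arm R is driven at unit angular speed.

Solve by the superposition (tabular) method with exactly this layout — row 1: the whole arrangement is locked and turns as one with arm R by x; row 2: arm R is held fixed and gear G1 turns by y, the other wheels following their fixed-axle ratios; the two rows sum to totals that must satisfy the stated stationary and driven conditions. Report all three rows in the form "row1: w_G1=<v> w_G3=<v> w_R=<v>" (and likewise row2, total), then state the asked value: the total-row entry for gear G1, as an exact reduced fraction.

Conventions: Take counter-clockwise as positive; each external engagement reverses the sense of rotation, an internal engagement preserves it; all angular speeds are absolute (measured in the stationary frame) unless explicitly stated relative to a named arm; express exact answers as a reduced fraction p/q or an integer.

row1: w_G1=1 w_G3=1 w_R=1
row2: w_G1=27/8 w_G3=-1 w_R=0
total: w_G1=35/8 w_G3=0 w_R=1
asked value: 35/8

topology: planetary set — G1 16T / G2 19T / G3 54T, arm = carrier (Willis)
row 1 (train locked, turned with arm): all members turn x
superposition row 2 [arm held]: sun y, ring −(16/54)·y, arm 0
boundary: total ω_ring = x − (16/54)·y = 0 and total ω_arm = x = 1  ⇒  y = 27/8, x = 1
row 2 ring = −(16/54)·27/8 = -1
totals (row 1 + row 2): sun 1 + 27/8 = 35/8, ring 1 + (-1) = 0, arm 1 + 0 = 1
asked cell (total, sun) = 35/8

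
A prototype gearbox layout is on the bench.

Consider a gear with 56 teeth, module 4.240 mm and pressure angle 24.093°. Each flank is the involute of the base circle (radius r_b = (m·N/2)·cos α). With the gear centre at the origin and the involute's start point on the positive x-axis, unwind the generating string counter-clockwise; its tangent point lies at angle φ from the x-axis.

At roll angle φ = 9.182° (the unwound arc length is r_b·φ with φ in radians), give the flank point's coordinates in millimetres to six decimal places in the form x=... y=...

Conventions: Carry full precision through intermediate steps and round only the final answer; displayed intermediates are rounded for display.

class = single-mesh tooth geometry [base-circle involute, m = 4.240, 56T]
pitch radius r_p = m·N/2 = 4.240·56/2 = 118.720000
base radius r_b = r_p·cos α = 118.720000·cos 24.093° = 108.377595
roll angle φ = 9.182° = 0.16025613 rad
x = r_b·(cos φ + φ·sin φ) = 109.760351
y = r_b·(sin φ − φ·cos φ) = 0.148302

x=109.760351 y=0.148302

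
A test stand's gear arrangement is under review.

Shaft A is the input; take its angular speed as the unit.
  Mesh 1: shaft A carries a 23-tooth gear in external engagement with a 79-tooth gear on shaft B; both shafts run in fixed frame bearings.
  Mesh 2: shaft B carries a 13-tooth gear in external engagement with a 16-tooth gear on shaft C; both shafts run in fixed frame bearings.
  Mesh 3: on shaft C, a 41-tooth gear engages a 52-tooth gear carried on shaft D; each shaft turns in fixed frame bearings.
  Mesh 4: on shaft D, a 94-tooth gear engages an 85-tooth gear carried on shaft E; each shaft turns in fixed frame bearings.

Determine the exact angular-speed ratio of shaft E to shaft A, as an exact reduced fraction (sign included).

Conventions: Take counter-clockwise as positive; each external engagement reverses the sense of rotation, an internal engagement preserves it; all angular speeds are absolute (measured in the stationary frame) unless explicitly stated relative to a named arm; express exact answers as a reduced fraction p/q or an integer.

44321/214880

class = fixed-axis compound train [4 meshes; 4 ratios multiply, 4 sense flips]
mesh 1 [23T→79T]: running ratio 23/79, sense −
mesh 2 [13T→16T]: running ratio 299/1264, sense +
mesh 3 [41T→52T]: running ratio 943/5056, sense −
mesh 4 [94T→85T]: running ratio 44321/214880, sense +
ω_out/ω_in = 44321/214880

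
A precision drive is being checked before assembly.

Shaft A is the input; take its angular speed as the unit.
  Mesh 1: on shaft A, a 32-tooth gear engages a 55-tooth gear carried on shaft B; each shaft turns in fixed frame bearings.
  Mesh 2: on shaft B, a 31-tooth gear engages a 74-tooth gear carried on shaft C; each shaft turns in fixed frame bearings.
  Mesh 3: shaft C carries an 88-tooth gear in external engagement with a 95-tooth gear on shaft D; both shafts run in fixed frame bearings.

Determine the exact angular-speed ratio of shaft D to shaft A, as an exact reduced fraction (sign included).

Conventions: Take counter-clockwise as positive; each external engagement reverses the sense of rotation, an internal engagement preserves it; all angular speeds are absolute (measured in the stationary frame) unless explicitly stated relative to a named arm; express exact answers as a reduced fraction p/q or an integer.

-3968/17575

class = fixed-axis compound train [3 meshes; 3 ratios multiply, 3 sense flips]
mesh 1 [32T→55T]: running ratio 32/55, sense −
mesh 2 [31T→74T]: running ratio 496/2035, sense +
mesh 3 [88T→95T]: running ratio 3968/17575, sense −
ω_out/ω_in = -3968/17575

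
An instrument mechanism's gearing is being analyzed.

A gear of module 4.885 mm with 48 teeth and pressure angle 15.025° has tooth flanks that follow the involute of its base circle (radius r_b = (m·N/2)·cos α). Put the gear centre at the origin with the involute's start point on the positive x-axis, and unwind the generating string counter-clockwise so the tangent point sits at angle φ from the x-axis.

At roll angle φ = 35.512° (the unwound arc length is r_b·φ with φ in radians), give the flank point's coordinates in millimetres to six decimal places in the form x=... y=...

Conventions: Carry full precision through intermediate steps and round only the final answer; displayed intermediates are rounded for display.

x=132.936508 y=8.646270

single-mesh involute tooth geometry (48T wheel at module 4.885)
pitch radius r_p = m·N/2 = 4.885·48/2 = 117.240000
base radius r_b = r_p·cos α = 117.240000·cos 15.025° = 113.231893
roll angle φ = 35.512° = 0.61980132 rad
x = r_b·(cos φ + φ·sin φ) = 132.936508
y = r_b·(sin φ − φ·cos φ) = 8.646270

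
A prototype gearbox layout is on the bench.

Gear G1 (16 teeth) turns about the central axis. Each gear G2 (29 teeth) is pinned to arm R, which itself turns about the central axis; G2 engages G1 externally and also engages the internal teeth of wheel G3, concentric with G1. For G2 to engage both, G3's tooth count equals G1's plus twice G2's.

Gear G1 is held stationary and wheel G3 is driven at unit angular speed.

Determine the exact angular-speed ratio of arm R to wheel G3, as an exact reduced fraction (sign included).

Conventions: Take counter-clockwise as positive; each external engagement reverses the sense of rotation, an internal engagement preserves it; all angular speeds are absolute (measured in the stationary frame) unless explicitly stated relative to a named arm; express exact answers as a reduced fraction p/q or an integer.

37/45

planetary set (16T centre, 29T on arm, 74T internal) — Willis relation
ring teeth: 16 + 2·29 = 74
16(ω_sun−ω_arm) = −74(ω_ring−ω_arm),  ω_sun = 0, ω_ring = 1
16(0−ω_arm) = −74(1−ω_arm)  ⇒  90·ω_arm = 74  ⇒  ω_arm = 37/45
ω_out/ω_in = 37/45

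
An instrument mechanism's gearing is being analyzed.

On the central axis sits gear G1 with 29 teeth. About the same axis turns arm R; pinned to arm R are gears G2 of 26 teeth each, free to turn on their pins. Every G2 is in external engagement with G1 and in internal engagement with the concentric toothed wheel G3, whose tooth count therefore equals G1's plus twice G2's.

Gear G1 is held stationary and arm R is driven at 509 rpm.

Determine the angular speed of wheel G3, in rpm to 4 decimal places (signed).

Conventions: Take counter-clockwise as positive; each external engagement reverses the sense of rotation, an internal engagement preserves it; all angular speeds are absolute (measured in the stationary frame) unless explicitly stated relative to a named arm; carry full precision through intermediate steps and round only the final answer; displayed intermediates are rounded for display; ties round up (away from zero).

planetary set (29T centre, 26T on arm, 81T internal) — Willis relation
normalise by the input: solve with ω_arm = 1, then scale by 509 rpm
ring teeth: 29 + 2·26 = 81
29(ω_sun−ω_arm) = −81(ω_ring−ω_arm),  ω_sun = 0, ω_arm = 1
ω_ring = 1 − (29/81)(0−1) = 110/81
scale: ω_ring = 110/81 × 509 rpm = +691.2346 rpm

+691.2346 rpm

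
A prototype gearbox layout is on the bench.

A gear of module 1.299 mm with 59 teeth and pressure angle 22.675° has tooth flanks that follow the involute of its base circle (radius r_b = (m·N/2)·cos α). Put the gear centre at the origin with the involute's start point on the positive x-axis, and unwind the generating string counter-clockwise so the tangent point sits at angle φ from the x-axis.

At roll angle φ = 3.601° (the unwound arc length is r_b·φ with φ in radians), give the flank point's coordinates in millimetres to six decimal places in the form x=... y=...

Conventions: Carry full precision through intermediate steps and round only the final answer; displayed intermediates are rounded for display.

x=35.428335 y=0.002925

recognized (one wheel, involute flank): single-mesh tooth geometry, m = 1.299, N = 59
pitch radius r_p = m·N/2 = 1.299·59/2 = 38.320500
base radius r_b = r_p·cos α = 38.320500·cos 22.675° = 35.358570
roll angle φ = 3.601° = 0.06284931 rad
x = r_b·(cos φ + φ·sin φ) = 35.428335
y = r_b·(sin φ − φ·cos φ) = 0.002925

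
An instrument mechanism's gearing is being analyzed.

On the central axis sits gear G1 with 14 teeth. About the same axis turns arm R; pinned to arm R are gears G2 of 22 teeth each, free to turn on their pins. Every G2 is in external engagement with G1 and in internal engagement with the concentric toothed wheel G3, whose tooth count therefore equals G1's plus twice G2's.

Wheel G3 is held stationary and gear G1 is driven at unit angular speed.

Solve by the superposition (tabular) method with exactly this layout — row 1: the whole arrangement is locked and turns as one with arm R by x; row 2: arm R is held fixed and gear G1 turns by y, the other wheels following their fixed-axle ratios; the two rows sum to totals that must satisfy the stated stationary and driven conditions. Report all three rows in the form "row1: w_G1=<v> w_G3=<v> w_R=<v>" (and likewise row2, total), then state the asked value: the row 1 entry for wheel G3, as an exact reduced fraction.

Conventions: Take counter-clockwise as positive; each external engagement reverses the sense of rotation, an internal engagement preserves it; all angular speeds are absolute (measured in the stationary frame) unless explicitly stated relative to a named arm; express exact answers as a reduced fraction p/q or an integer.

topology: planetary set — G1 14T / G2 22T / G3 58T, arm = carrier (Willis)
row 1 — lock + rotate with arm: ω_sun = ω_ring = ω_arm = x
row 2 — arm fixed, fixed-axis ratios: sun y, ring −(14/58)·y, arm 0
boundary: total ω_ring = x − (14/58)·y = 0 and total ω_sun = x + y = 1  ⇒  y = 29/36, x = 7/36
row 2 ring = −(14/58)·29/36 = -7/36
totals (row 1 + row 2): sun 7/36 + 29/36 = 1, ring 7/36 + (-7/36) = 0, arm 7/36 + 0 = 7/36
asked cell (row1, ring) = 7/36

row1: w_G1=7/36 w_G3=7/36 w_R=7/36
row2: w_G1=29/36 w_G3=-7/36 w_R=0
total: w_G1=1 w_G3=0 w_R=7/36
asked value: 7/36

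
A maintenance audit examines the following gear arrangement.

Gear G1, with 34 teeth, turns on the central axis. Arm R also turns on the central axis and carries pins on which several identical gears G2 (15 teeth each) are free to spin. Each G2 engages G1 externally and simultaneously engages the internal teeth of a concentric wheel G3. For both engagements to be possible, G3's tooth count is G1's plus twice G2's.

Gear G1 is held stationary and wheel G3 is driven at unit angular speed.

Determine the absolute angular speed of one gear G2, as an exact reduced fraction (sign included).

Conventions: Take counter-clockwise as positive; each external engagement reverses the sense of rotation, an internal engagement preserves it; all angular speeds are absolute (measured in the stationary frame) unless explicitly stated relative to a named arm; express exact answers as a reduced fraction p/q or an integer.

recognized (axles ride arm R): planetary set, 34/15/64 teeth
ring teeth: 34 + 2·15 = 64
34(ω_sun−ω_arm) = −64(ω_ring−ω_arm),  ω_sun = 0, ω_ring = 1
34(0−ω_arm) = −64(1−ω_arm)  ⇒  98·ω_arm = 64  ⇒  ω_arm = 32/49
sun–planet mesh: 34·(0−32/49) = −15·(ω_p−ω_arm)  ⇒  ω_p−ω_arm = 1088/735
ω_p = 32/49 + 1088/735 = 32/15
exact speed ratio = 32/15

32/15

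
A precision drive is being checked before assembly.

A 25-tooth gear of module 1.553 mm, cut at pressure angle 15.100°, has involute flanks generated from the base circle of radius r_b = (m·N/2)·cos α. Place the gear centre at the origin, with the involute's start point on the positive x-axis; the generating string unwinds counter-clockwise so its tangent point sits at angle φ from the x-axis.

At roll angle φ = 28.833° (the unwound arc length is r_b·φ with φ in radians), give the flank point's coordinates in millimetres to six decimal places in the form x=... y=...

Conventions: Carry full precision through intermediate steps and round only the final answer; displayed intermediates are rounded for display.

x=20.967246 y=0.776182

recognized (one wheel, involute flank): single-mesh tooth geometry, m = 1.553, N = 25
pitch radius r_p = m·N/2 = 1.553·25/2 = 19.412500
base radius r_b = r_p·cos α = 19.412500·cos 15.100° = 18.742237
roll angle φ = 28.833° = 0.50323078 rad
x = r_b·(cos φ + φ·sin φ) = 20.967246
y = r_b·(sin φ − φ·cos φ) = 0.776182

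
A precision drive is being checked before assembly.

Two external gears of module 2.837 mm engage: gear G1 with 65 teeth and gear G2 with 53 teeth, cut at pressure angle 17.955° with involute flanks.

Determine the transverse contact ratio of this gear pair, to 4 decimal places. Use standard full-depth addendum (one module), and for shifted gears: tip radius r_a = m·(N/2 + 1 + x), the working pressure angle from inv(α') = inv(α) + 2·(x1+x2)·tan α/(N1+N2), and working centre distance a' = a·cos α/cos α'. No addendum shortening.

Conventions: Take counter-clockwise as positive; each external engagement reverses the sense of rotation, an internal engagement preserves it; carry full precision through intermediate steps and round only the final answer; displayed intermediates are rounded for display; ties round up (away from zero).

class = single-mesh tooth geometry [involute pair 65T × 53T, m = 2.837]
base radii: r_b1 = 87.712139, r_b2 = 71.519129
tip radii: r_a1 = 95.039500, r_a2 = 78.017500
no profile shift: α' = α, a' = a
action lengths: √(r_a1²−r_b1²) = 36.593541, √(r_a2²−r_b2²) = 31.172817
base pitch p_b = π·m·cos α = 8.478640
CR = (36.593541 + 31.172817 − 167.383000·sin 17.95500°)/8.478640 = 1.906816
contact ratio ≈ 1.9068

1.9068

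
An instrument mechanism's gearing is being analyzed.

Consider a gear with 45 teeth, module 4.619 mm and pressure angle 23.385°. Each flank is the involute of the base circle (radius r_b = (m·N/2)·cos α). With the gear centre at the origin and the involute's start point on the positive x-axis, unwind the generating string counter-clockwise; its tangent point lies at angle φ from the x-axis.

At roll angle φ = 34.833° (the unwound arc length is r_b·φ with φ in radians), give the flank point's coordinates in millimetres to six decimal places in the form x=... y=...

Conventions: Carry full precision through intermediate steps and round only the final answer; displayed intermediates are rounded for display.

recognized (one wheel, involute flank): single-mesh tooth geometry, m = 4.619, N = 45
pitch radius r_p = m·N/2 = 4.619·45/2 = 103.927500
base radius r_b = r_p·cos α = 103.927500·cos 23.385° = 95.390746
roll angle φ = 34.833° = 0.60795054 rad
x = r_b·(cos φ + φ·sin φ) = 111.423399
y = r_b·(sin φ − φ·cos φ) = 6.884182

x=111.423399 y=6.884182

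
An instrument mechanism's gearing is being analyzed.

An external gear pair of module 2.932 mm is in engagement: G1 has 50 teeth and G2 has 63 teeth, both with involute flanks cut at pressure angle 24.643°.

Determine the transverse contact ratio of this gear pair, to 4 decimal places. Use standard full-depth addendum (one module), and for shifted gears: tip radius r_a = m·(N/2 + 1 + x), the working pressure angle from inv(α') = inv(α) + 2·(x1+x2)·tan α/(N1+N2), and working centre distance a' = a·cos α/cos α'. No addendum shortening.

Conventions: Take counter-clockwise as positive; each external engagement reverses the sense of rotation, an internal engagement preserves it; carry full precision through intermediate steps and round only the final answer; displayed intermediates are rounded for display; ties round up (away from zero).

class = single-mesh tooth geometry [involute pair 50T × 63T, m = 2.932]
base radii: r_b1 = 66.624088, r_b2 = 83.946351
tip radii: r_a1 = 76.232000, r_a2 = 95.290000
no profile shift: α' = α, a' = a
action lengths: √(r_a1²−r_b1²) = 37.047925, √(r_a2²−r_b2²) = 45.090956
base pitch p_b = π·m·cos α = 8.372230
CR = (37.047925 + 45.090956 − 165.658000·sin 24.64300°)/8.372230 = 1.560590
contact ratio ≈ 1.5606

1.5606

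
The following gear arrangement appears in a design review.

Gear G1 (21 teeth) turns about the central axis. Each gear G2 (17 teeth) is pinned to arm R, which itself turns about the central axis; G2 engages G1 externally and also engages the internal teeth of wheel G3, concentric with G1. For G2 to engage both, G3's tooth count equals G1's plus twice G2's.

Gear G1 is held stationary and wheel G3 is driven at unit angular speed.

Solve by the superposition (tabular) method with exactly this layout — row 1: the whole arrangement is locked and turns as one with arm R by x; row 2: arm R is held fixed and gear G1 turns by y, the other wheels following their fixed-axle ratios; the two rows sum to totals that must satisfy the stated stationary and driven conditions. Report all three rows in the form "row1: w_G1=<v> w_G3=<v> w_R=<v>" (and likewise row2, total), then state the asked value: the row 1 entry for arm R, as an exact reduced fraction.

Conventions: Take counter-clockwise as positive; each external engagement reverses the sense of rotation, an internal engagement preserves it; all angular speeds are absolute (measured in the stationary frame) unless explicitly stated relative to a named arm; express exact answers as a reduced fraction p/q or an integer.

topology: planetary set — G1 21T / G2 17T / G3 55T, arm = carrier (Willis)
row 1 (train locked, turned with arm): all members turn x
superposition row 2 [arm held]: sun y, ring −(21/55)·y, arm 0
boundary: total ω_sun = x + y = 0 and total ω_ring = x − (21/55)·y = 1  ⇒  y = -55/76, x = 55/76
row 2 ring = −(21/55)·(-55/76) = 21/76
totals (row 1 + row 2): sun 55/76 + (-55/76) = 0, ring 55/76 + 21/76 = 1, arm 55/76 + 0 = 55/76
asked cell (row1, arm) = 55/76

row1: w_G1=55/76 w_G3=55/76 w_R=55/76
row2: w_G1=-55/76 w_G3=21/76 w_R=0
total: w_G1=0 w_G3=1 w_R=55/76
asked value: 55/76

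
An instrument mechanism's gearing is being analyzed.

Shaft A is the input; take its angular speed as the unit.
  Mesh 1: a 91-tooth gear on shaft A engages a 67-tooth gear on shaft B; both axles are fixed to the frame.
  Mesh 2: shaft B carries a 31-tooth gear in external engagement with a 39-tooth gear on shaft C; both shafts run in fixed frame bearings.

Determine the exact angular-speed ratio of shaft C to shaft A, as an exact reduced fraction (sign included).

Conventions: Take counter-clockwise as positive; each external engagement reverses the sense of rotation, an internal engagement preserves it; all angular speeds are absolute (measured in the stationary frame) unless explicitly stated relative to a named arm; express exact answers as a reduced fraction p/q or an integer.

class = fixed-axis compound train [2 meshes; 2 ratios multiply, 2 sense flips]
mesh 1 [91T→67T]: running ratio 91/67, sense −
mesh 2 [31T→39T]: running ratio 217/201, sense +
ω_out/ω_in = 217/201

217/201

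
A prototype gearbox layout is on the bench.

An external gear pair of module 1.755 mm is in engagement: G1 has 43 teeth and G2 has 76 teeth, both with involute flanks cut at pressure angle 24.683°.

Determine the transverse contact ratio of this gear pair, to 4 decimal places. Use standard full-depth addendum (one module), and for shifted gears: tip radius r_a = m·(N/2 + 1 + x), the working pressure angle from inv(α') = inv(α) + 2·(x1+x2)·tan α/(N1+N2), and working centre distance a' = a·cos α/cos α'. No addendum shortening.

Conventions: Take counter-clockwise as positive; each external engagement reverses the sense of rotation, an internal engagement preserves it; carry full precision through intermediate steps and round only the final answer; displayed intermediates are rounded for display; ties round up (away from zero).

1.5586

topology: single-mesh involute geometry — m = 1.755, 43T/76T pair
base radii: r_b1 = 34.284962, r_b2 = 60.596676
tip radii: r_a1 = 39.487500, r_a2 = 68.445000
no profile shift: α' = α, a' = a
action lengths: √(r_a1²−r_b1²) = 19.590918, √(r_a2²−r_b2²) = 31.823904
base pitch p_b = π·m·cos α = 5.009739
CR = (19.590918 + 31.823904 − 104.422500·sin 24.68300°)/5.009739 = 1.558614
contact ratio ≈ 1.5586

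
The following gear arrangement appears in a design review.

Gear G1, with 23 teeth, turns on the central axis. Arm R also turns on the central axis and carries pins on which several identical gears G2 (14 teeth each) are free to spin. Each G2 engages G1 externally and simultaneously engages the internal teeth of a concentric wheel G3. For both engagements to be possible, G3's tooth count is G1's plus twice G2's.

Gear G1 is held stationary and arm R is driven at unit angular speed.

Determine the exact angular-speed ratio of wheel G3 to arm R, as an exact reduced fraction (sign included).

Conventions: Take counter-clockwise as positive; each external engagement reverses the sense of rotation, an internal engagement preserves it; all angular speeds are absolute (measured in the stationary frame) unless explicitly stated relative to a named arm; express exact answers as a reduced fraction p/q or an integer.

74/51

planetary set (23T centre, 14T on arm, 51T internal) — Willis relation
ring teeth: 23 + 2·14 = 51
23(ω_sun−ω_arm) = −51(ω_ring−ω_arm),  ω_sun = 0, ω_arm = 1
ω_ring = 1 − (23/51)(0−1) = 74/51
ω_out/ω_in = 74/51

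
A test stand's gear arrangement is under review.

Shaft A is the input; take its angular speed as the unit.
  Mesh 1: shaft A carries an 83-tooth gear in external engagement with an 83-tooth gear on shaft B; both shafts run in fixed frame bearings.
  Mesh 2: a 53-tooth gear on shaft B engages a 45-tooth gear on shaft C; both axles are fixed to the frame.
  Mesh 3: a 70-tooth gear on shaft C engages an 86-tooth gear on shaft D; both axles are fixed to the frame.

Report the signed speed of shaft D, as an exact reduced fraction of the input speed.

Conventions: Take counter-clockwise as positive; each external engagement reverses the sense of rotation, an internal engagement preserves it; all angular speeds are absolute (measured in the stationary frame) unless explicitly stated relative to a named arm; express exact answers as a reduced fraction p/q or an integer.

-371/387

3-mesh fixed-axis compound train (all bearings frame-fixed)
mesh 1 [83T→83T]: |ω|/ω_in = 1×83/83 = 1, sense flips to −
mesh 2 [53T→45T]: |ω|/ω_in = 1×53/45 = 53/45, sense flips to +
mesh 3 [70T→86T]: |ω|/ω_in = (53/45)×70/86 = 371/387, sense flips to −
signed output speed (× input speed) = -371/387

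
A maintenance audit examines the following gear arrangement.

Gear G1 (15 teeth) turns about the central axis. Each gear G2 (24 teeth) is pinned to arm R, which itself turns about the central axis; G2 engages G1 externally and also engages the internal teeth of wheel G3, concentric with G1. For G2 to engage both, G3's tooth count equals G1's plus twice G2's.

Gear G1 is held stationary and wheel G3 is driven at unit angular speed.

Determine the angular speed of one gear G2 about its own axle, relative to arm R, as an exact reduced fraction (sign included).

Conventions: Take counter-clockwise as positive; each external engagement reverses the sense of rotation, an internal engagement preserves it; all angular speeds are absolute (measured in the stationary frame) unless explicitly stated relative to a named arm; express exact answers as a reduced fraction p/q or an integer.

105/208

topology: planetary set — G1 15T / G2 24T / G3 63T, arm = carrier (Willis)
ring teeth: 15 + 2·24 = 63
15(ω_sun−ω_arm) = −63(ω_ring−ω_arm),  ω_sun = 0, ω_ring = 1
15(0−ω_arm) = −63(1−ω_arm)  ⇒  78·ω_arm = 63  ⇒  ω_arm = 21/26
sun–planet mesh: 15·(0−21/26) = −24·(ω_p−ω_arm)  ⇒  ω_p−ω_arm = 105/208
exact speed ratio = 105/208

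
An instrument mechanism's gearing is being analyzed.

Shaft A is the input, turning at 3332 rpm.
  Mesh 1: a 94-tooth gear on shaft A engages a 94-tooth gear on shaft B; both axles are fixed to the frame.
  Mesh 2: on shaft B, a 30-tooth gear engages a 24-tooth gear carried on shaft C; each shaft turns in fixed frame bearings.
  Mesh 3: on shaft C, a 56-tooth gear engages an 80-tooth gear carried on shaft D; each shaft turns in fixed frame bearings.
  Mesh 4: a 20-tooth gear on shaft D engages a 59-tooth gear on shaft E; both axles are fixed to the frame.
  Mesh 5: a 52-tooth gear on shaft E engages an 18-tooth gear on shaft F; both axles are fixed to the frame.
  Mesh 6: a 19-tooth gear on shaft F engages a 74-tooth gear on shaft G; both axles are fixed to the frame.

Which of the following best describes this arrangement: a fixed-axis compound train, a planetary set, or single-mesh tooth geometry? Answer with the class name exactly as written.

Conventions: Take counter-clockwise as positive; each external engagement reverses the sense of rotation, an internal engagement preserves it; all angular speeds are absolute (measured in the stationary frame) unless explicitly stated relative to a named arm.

fixed-axis compound train

6-mesh fixed-axis compound train (all bearings frame-fixed)
classification: fixed-axis compound train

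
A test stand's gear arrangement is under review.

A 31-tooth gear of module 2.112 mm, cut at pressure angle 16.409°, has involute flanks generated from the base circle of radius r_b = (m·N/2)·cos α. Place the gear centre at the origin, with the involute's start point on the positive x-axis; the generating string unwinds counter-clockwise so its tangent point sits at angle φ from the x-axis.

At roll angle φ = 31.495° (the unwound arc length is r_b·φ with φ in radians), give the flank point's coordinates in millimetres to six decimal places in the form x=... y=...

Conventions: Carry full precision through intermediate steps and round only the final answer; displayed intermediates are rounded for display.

recognized (one wheel, involute flank): single-mesh tooth geometry, m = 2.112, N = 31
pitch radius r_p = m·N/2 = 2.112·31/2 = 32.736000
base radius r_b = r_p·cos α = 32.736000·cos 16.409° = 31.402650
roll angle φ = 31.495° = 0.54969145 rad
x = r_b·(cos φ + φ·sin φ) = 35.794557
y = r_b·(sin φ − φ·cos φ) = 1.686639

x=35.794557 y=1.686639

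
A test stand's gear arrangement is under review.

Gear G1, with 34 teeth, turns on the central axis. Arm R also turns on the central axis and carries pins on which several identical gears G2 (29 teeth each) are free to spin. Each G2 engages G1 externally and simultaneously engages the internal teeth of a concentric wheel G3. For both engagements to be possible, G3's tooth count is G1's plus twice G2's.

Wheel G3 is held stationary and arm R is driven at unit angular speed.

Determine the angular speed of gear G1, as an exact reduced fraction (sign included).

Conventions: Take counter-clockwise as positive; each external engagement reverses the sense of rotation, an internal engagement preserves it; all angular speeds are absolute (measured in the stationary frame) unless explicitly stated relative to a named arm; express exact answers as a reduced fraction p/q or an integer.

63/17

topology: planetary set — G1 34T / G2 29T / G3 92T, arm = carrier (Willis)
ring teeth: 34 + 2·29 = 92
34(ω_sun−ω_arm) = −92(ω_ring−ω_arm),  ω_ring = 0, ω_arm = 1
ω_sun = 1 − (92/34)(0−1) = 63/17
exact speed ratio = 63/17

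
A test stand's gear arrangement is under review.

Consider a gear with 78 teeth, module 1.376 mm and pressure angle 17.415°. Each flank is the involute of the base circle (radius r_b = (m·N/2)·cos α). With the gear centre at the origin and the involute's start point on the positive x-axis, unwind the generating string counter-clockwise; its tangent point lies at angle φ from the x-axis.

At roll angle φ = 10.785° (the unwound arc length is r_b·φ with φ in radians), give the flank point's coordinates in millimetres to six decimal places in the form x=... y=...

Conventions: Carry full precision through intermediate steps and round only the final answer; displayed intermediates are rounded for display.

single-mesh involute tooth geometry (78T wheel at module 1.376)
pitch radius r_p = m·N/2 = 1.376·78/2 = 53.664000
base radius r_b = r_p·cos α = 53.664000·cos 17.415° = 51.204150
roll angle φ = 10.785° = 0.18823376 rad
x = r_b·(cos φ + φ·sin φ) = 52.103262
y = r_b·(sin φ − φ·cos φ) = 0.113432

x=52.103262 y=0.113432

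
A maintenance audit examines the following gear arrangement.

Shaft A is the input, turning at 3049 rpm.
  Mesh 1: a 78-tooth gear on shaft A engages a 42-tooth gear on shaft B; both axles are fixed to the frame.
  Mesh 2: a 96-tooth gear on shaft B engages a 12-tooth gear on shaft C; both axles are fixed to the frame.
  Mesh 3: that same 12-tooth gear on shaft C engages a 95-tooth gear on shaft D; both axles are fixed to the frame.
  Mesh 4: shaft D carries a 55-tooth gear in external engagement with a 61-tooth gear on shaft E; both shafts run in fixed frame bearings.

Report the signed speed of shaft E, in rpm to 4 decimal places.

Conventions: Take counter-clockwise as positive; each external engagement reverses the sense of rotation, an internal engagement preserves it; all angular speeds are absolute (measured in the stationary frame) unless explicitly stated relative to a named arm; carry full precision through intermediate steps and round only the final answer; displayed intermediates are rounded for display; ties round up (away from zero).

+5159.2102 rpm

topology: fixed-axis compound train — 4 meshes, A→E
mesh 1 [78T→42T]: ω = 3049.0000×78/42 = 5662.4286 rpm, sense flips to −
mesh 2 [96T→12T]: ω = 5662.4286×96/12 = 45299.4286 rpm, sense flips to +
mesh 3 [12T→95T]: ω = 45299.4286×12/95 = 5722.0331 rpm, sense flips to −
mesh 4 [55T→61T]: ω = 5722.0331×55/61 = 5159.2102 rpm, sense flips to +
signed output speed = +5159.2102 rpm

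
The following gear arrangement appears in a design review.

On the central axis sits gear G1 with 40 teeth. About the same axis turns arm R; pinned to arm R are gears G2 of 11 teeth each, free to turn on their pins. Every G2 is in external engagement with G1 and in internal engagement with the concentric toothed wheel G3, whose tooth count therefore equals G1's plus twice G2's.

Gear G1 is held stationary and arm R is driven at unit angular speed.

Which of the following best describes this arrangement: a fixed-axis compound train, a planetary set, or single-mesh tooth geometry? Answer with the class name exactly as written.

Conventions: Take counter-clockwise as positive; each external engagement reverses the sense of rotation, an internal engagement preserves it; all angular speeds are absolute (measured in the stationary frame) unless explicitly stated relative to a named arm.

class = planetary set [G3 = 40+2·11 = 62; Willis about the carrier]
classification: planetary set

planetary set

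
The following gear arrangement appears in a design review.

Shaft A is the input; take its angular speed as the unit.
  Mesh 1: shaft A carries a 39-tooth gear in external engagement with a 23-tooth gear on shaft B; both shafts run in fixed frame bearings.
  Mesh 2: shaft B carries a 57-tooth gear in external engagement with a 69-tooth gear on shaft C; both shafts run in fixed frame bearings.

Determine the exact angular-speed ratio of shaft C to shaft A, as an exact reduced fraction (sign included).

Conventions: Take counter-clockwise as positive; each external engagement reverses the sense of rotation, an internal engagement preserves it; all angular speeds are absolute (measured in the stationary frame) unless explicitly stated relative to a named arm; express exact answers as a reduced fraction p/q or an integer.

741/529

class = fixed-axis compound train [2 meshes; 2 ratios multiply, 2 sense flips]
mesh 1 [39T→23T]: running ratio 39/23, sense −
mesh 2 [57T→69T]: running ratio 741/529, sense +
ω_out/ω_in = 741/529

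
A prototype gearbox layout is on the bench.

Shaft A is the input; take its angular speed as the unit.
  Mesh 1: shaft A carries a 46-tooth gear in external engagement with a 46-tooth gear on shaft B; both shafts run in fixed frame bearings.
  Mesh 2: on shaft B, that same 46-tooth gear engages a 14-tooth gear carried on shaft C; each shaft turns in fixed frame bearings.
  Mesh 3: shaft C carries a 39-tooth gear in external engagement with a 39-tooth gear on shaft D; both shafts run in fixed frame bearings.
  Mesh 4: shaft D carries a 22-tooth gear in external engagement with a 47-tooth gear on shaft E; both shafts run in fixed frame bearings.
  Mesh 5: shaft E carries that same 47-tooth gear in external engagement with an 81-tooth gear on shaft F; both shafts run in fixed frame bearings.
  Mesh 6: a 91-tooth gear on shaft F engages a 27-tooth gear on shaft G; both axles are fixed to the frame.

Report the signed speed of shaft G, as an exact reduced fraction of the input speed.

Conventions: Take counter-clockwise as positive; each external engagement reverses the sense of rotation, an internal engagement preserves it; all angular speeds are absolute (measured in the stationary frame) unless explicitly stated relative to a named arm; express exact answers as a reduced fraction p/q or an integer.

6-mesh fixed-axis compound train (all bearings frame-fixed)
mesh 1 [46T→46T]: |ω|/ω_in = 1×46/46 = 1, sense flips to −
mesh 2 [46T→14T]: |ω|/ω_in = 1×46/14 = 23/7, sense flips to +
mesh 3 [39T→39T]: |ω|/ω_in = (23/7)×39/39 = 23/7, sense flips to −
mesh 4 [22T→47T]: |ω|/ω_in = (23/7)×22/47 = 506/329, sense flips to +
mesh 5 [47T→81T]: |ω|/ω_in = (506/329)×47/81 = 506/567, sense flips to −
mesh 6 [91T→27T]: |ω|/ω_in = (506/567)×91/27 = 6578/2187, sense flips to +
signed output speed (× input speed) = 6578/2187

6578/2187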